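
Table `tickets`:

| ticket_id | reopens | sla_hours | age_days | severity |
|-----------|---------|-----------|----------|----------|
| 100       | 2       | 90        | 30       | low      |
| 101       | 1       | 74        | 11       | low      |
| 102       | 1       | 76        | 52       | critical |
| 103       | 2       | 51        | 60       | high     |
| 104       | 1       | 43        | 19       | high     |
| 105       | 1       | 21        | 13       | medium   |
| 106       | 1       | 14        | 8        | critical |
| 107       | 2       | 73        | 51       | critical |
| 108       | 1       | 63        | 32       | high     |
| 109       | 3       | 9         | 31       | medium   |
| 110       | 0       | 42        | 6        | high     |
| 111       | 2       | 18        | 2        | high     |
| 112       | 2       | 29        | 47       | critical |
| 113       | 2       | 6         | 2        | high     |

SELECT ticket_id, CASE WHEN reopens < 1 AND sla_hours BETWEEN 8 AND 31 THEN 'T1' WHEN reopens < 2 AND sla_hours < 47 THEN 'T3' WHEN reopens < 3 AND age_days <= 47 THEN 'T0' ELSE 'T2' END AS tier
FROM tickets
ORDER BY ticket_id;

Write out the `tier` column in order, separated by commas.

ticket_id=100: reopens < 3 AND age_days <= 47 → T0
ticket_id=101: reopens < 3 AND age_days <= 47 → T0
ticket_id=102: ELSE → T2
ticket_id=103: ELSE → T2
ticket_id=104: reopens < 2 AND sla_hours < 47 → T3
ticket_id=105: reopens < 2 AND sla_hours < 47 → T3
ticket_id=106: reopens < 2 AND sla_hours < 47 → T3
ticket_id=107: ELSE → T2
ticket_id=108: reopens < 3 AND age_days <= 47 → T0
ticket_id=109: ELSE → T2
ticket_id=110: reopens < 2 AND sla_hours < 47 → T3
ticket_id=111: reopens < 3 AND age_days <= 47 → T0
ticket_id=112: reopens < 3 AND age_days <= 47 → T0
ticket_id=113: reopens < 3 AND age_days <= 47 → T0

T0, T0, T2, T2, T3, T3, T3, T2, T0, T2, T3, T0, T0, T0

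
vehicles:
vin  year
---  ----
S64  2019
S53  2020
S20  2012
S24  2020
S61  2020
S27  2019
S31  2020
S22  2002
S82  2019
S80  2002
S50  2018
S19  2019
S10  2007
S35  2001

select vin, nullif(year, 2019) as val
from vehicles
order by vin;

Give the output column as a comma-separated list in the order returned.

vin=S10: year=2007 vs 2019: differ → 2007
vin=S19: year=2019 vs 2019: equal → NULL
vin=S20: year=2012 vs 2019: differ → 2012
vin=S22: year=2002 vs 2019: differ → 2002
vin=S24: year=2020 vs 2019: differ → 2020
vin=S27: year=2019 vs 2019: equal → NULL
vin=S31: year=2020 vs 2019: differ → 2020
vin=S35: year=2001 vs 2019: differ → 2001
vin=S50: year=2018 vs 2019: differ → 2018
vin=S53: year=2020 vs 2019: differ → 2020
vin=S61: year=2020 vs 2019: differ → 2020
vin=S64: year=2019 vs 2019: equal → NULL
vin=S80: year=2002 vs 2019: differ → 2002
vin=S82: year=2019 vs 2019: equal → NULL

2007, NULL, 2012, 2002, 2020, NULL, 2020, 2001, 2018, 2020, 2020, NULL, 2002, NULL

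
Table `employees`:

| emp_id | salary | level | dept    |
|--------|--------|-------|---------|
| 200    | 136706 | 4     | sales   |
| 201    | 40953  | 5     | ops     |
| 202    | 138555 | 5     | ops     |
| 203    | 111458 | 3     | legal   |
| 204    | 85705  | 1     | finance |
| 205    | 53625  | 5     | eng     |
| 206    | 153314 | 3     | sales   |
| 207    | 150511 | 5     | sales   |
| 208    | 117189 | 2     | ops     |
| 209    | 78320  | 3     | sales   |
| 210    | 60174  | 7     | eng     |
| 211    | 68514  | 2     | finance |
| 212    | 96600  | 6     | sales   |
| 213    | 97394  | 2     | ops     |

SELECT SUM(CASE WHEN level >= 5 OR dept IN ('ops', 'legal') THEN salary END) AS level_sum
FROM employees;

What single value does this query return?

emp_id=200: ✗
emp_id=201: ✓ → 40953
emp_id=202: ✓ → 138555
emp_id=203: ✓ → 111458
emp_id=204: ✗
emp_id=205: ✓ → 53625
emp_id=206: ✗
emp_id=207: ✓ → 150511
emp_id=208: ✓ → 117189
emp_id=209: ✗
emp_id=210: ✓ → 60174
emp_id=211: ✗
emp_id=212: ✓ → 96600
emp_id=213: ✓ → 97394
level_sum = 40953 + 138555 + 111458 + 53625 + 150511 + 117189 + 60174 + 96600 + 97394 = 866459

866459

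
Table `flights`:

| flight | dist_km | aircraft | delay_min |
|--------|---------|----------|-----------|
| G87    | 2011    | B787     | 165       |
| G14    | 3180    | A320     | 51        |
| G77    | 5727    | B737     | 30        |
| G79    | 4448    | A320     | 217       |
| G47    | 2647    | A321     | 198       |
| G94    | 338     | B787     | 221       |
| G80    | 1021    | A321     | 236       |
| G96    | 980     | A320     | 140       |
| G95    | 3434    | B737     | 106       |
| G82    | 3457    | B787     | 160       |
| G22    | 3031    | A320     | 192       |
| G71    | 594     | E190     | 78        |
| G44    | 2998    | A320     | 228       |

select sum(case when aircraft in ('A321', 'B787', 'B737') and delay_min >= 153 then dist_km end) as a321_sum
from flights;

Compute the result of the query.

9474

flight=G87: ✓ → 2011
flight=G14: ✗
flight=G77: ✗
flight=G79: ✗
flight=G47: ✓ → 2647
flight=G94: ✓ → 338
flight=G80: ✓ → 1021
flight=G96: ✗
flight=G95: ✗
flight=G82: ✓ → 3457
flight=G22: ✗
flight=G71: ✗
flight=G44: ✗
a321_sum = 2011 + 2647 + 338 + 1021 + 3457 = 9474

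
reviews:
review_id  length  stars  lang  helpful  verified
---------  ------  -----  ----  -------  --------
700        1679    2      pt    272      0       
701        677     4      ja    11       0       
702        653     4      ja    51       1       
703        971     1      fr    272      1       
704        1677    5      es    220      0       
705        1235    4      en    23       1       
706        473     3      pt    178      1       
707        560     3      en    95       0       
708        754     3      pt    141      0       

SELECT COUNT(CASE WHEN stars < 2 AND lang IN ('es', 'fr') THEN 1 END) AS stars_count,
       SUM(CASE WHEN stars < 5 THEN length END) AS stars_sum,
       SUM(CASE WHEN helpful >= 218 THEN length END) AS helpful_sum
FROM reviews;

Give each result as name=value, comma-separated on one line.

stars_count=1, stars_sum=7002, helpful_sum=4327

[stars_count: stars < 2 AND lang IN ('es', 'fr')]
review_id=700: ✗
review_id=701: ✗
review_id=702: ✗
review_id=703: ✓ → 1
review_id=704: ✗
review_id=705: ✗
review_id=706: ✗
review_id=707: ✗
review_id=708: ✗
stars_count = COUNT(1) = 1
—
[stars_sum: stars < 5]
review_id=700: ✓ → 1679
review_id=701: ✓ → 677
review_id=702: ✓ → 653
review_id=703: ✓ → 971
review_id=704: ✗
review_id=705: ✓ → 1235
review_id=706: ✓ → 473
review_id=707: ✓ → 560
review_id=708: ✓ → 754
stars_sum = 1679 + 677 + 653 + 971 + 1235 + 473 + 560 + 754 = 7002
—
[helpful_sum: helpful >= 218]
review_id=700: ✓ → 1679
review_id=701: ✗
review_id=702: ✗
review_id=703: ✓ → 971
review_id=704: ✓ → 1677
review_id=705: ✗
review_id=706: ✗
review_id=707: ✗
review_id=708: ✗
helpful_sum = 1679 + 971 + 1677 = 4327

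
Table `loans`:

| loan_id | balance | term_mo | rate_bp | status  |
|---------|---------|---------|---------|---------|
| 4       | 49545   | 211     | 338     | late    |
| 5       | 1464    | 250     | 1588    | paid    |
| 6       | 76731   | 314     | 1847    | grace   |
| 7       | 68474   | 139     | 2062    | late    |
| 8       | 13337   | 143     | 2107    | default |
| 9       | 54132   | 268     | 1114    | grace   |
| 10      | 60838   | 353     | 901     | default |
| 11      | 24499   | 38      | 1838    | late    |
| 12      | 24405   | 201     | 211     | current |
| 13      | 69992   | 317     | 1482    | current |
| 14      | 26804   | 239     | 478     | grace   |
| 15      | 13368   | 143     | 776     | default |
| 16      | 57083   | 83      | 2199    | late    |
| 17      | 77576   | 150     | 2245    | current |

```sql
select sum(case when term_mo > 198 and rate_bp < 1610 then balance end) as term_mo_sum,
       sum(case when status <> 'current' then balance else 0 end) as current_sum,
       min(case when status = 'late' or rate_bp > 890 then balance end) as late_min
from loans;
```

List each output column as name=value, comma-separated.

term_mo_sum=287180, current_sum=446275, late_min=1464

[term_mo_sum: term_mo > 198 and rate_bp < 1610]
loan_id=4: ✓ → 49545
loan_id=5: ✓ → 1464
loan_id=6: ✗
loan_id=7: ✗
loan_id=8: ✗
loan_id=9: ✓ → 54132
loan_id=10: ✓ → 60838
loan_id=11: ✗
loan_id=12: ✓ → 24405
loan_id=13: ✓ → 69992
loan_id=14: ✓ → 26804
loan_id=15: ✗
loan_id=16: ✗
loan_id=17: ✗
term_mo_sum = 49545 + 1464 + 54132 + 60838 + 24405 + 69992 + 26804 = 287180
—
[current_sum: status <> 'current']
loan_id=4: ✓ → 49545
loan_id=5: ✓ → 1464
loan_id=6: ✓ → 76731
loan_id=7: ✓ → 68474
loan_id=8: ✓ → 13337
loan_id=9: ✓ → 54132
loan_id=10: ✓ → 60838
loan_id=11: ✓ → 24499
loan_id=12: ✗
loan_id=13: ✗
loan_id=14: ✓ → 26804
loan_id=15: ✓ → 13368
loan_id=16: ✓ → 57083
loan_id=17: ✗
current_sum = 49545 + 1464 + 76731 + 68474 + 13337 + 54132 + 60838 + 24499 + 26804 + 13368 + 57083 = 446275
—
[late_min: status = 'late' or rate_bp > 890]
loan_id=4: ✓ → 49545
loan_id=5: ✓ → 1464
loan_id=6: ✓ → 76731
loan_id=7: ✓ → 68474
loan_id=8: ✓ → 13337
loan_id=9: ✓ → 54132
loan_id=10: ✓ → 60838
loan_id=11: ✓ → 24499
loan_id=12: ✗
loan_id=13: ✓ → 69992
loan_id=14: ✗
loan_id=15: ✗
loan_id=16: ✓ → 57083
loan_id=17: ✓ → 77576
late_min = MIN(49545, 1464, 76731, 68474, 13337, 54132, 60838, 24499, 69992, 57083, 77576) = 1464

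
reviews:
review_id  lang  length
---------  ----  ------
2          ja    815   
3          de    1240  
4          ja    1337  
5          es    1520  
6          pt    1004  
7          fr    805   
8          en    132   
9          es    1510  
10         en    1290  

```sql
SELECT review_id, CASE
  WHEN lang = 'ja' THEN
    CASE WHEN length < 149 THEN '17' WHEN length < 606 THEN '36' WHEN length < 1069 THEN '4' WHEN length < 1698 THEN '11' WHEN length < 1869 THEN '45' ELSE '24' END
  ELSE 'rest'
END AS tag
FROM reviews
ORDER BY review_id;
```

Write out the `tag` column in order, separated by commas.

review_id=2: lang='ja' → inner[length < 1069] → 4
review_id=3: lang='de' → outer ELSE → rest
review_id=4: lang='ja' → inner[length < 1698] → 11
review_id=5: lang='es' → outer ELSE → rest
review_id=6: lang='pt' → outer ELSE → rest
review_id=7: lang='fr' → outer ELSE → rest
review_id=8: lang='en' → outer ELSE → rest
review_id=9: lang='es' → outer ELSE → rest
review_id=10: lang='en' → outer ELSE → rest

4, rest, 11, rest, rest, rest, rest, rest, rest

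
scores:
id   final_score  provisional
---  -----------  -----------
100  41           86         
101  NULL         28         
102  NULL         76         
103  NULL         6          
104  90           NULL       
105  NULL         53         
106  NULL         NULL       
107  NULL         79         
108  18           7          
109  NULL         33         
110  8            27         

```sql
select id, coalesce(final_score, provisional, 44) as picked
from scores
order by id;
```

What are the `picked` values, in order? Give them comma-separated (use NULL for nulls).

41, 28, 76, 6, 90, 53, 44, 79, 18, 33, 8

id=100: final_score=41 → 41
id=101: final_score=NULL, provisional=28 → 28
id=102: final_score=NULL, provisional=76 → 76
id=103: final_score=NULL, provisional=6 → 6
id=104: final_score=90 → 90
id=105: final_score=NULL, provisional=53 → 53
id=106: final_score=NULL, provisional=NULL, → literal 44 → 44
id=107: final_score=NULL, provisional=79 → 79
id=108: final_score=18 → 18
id=109: final_score=NULL, provisional=33 → 33
id=110: final_score=8 → 8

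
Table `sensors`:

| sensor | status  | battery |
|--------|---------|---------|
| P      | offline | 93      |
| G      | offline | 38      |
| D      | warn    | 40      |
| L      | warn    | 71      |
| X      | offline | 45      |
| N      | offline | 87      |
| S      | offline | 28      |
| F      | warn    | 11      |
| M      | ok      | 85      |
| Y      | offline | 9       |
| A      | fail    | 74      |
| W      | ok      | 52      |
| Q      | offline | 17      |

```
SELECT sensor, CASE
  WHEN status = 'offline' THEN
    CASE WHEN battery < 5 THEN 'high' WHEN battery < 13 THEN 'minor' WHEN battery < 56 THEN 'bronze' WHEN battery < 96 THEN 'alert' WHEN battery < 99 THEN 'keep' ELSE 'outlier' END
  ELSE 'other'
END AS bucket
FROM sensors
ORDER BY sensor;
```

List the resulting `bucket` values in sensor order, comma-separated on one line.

sensor=A: status='fail' → outer ELSE → other
sensor=D: status='warn' → outer ELSE → other
sensor=F: status='warn' → outer ELSE → other
sensor=G: status='offline' → inner[battery < 56] → bronze
sensor=L: status='warn' → outer ELSE → other
sensor=M: status='ok' → outer ELSE → other
sensor=N: status='offline' → inner[battery < 96] → alert
sensor=P: status='offline' → inner[battery < 96] → alert
sensor=Q: status='offline' → inner[battery < 56] → bronze
sensor=S: status='offline' → inner[battery < 56] → bronze
sensor=W: status='ok' → outer ELSE → other
sensor=X: status='offline' → inner[battery < 56] → bronze
sensor=Y: status='offline' → inner[battery < 13] → minor

other, other, other, bronze, other, other, alert, alert, bronze, bronze, other, bronze, minor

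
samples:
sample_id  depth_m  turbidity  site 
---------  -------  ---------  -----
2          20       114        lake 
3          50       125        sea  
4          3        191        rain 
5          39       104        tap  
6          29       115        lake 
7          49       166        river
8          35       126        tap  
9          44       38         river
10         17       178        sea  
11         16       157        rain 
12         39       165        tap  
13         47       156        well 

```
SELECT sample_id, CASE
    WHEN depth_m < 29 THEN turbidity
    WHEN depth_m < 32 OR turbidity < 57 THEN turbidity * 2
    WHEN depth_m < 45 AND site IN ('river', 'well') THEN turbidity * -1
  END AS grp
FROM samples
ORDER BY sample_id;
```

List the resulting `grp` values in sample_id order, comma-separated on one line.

114, NULL, 191, NULL, 230, NULL, NULL, 76, 178, 157, NULL, NULL

sample_id=2: depth_m < 29 → 114
sample_id=3: (no match → NULL) → NULL
sample_id=4: depth_m < 29 → 191
sample_id=5: (no match → NULL) → NULL
sample_id=6: depth_m < 32 OR turbidity < 57 → 230
sample_id=7: (no match → NULL) → NULL
sample_id=8: (no match → NULL) → NULL
sample_id=9: depth_m < 32 OR turbidity < 57 → 76
sample_id=10: depth_m < 29 → 178
sample_id=11: depth_m < 29 → 157
sample_id=12: (no match → NULL) → NULL
sample_id=13: (no match → NULL) → NULL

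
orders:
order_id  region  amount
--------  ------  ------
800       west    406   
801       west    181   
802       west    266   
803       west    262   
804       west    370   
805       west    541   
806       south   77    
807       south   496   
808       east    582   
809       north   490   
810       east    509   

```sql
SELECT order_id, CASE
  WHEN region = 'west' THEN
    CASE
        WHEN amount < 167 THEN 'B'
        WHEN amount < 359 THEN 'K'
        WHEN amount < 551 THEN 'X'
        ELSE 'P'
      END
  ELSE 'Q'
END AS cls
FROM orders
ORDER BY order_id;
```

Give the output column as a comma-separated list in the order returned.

order_id=800: region='west' → inner[amount < 551] → X
order_id=801: region='west' → inner[amount < 359] → K
order_id=802: region='west' → inner[amount < 359] → K
order_id=803: region='west' → inner[amount < 359] → K
order_id=804: region='west' → inner[amount < 551] → X
order_id=805: region='west' → inner[amount < 551] → X
order_id=806: region='south' → outer ELSE → Q
order_id=807: region='south' → outer ELSE → Q
order_id=808: region='east' → outer ELSE → Q
order_id=809: region='north' → outer ELSE → Q
order_id=810: region='east' → outer ELSE → Q

X, K, K, K, X, X, Q, Q, Q, Q, Q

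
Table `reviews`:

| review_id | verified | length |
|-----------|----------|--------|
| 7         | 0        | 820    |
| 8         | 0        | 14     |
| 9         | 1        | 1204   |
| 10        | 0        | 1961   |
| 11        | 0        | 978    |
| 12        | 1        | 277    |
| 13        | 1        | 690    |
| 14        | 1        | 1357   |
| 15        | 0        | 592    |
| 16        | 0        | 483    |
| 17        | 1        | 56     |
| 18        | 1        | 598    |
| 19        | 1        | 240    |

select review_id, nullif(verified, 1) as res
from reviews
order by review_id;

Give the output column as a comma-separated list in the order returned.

0, 0, NULL, 0, 0, NULL, NULL, NULL, 0, 0, NULL, NULL, NULL

review_id=7: verified=0 vs 1: differ → 0
review_id=8: verified=0 vs 1: differ → 0
review_id=9: verified=1 vs 1: equal → NULL
review_id=10: verified=0 vs 1: differ → 0
review_id=11: verified=0 vs 1: differ → 0
review_id=12: verified=1 vs 1: equal → NULL
review_id=13: verified=1 vs 1: equal → NULL
review_id=14: verified=1 vs 1: equal → NULL
review_id=15: verified=0 vs 1: differ → 0
review_id=16: verified=0 vs 1: differ → 0
review_id=17: verified=1 vs 1: equal → NULL
review_id=18: verified=1 vs 1: equal → NULL
review_id=19: verified=1 vs 1: equal → NULL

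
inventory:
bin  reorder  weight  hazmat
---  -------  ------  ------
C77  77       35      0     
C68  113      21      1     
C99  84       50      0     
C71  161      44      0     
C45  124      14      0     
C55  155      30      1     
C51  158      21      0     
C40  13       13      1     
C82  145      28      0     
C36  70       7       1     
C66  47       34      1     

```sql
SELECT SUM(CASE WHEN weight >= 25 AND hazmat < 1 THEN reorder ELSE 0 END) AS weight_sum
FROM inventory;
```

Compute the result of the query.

467

bin=C77: ✓ → 77
bin=C68: ✗
bin=C99: ✓ → 84
bin=C71: ✓ → 161
bin=C45: ✗
bin=C55: ✗
bin=C51: ✗
bin=C40: ✗
bin=C82: ✓ → 145
bin=C36: ✗
bin=C66: ✗
weight_sum = 77 + 84 + 161 + 145 = 467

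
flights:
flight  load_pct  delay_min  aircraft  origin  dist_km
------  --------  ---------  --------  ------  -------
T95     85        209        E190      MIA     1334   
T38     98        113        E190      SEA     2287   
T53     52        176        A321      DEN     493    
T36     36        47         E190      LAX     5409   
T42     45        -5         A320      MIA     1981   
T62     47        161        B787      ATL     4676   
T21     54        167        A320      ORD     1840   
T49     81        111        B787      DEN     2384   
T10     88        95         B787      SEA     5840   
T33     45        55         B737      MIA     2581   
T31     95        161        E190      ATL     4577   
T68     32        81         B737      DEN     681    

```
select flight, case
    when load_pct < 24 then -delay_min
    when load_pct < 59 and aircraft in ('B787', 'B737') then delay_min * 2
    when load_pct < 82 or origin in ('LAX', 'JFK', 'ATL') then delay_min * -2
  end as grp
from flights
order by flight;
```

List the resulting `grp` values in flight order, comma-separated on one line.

flight=T10: (no match → NULL) → NULL
flight=T21: load_pct < 82 or origin in ('LAX', 'JFK', 'ATL') → -334
flight=T31: load_pct < 82 or origin in ('LAX', 'JFK', 'ATL') → -322
flight=T33: load_pct < 59 and aircraft in ('B787', 'B737') → 110
flight=T36: load_pct < 82 or origin in ('LAX', 'JFK', 'ATL') → -94
flight=T38: (no match → NULL) → NULL
flight=T42: load_pct < 82 or origin in ('LAX', 'JFK', 'ATL') → 10
flight=T49: load_pct < 82 or origin in ('LAX', 'JFK', 'ATL') → -222
flight=T53: load_pct < 82 or origin in ('LAX', 'JFK', 'ATL') → -352
flight=T62: load_pct < 59 and aircraft in ('B787', 'B737') → 322
flight=T68: load_pct < 59 and aircraft in ('B787', 'B737') → 162
flight=T95: (no match → NULL) → NULL

NULL, -334, -322, 110, -94, NULL, 10, -222, -352, 322, 162, NULL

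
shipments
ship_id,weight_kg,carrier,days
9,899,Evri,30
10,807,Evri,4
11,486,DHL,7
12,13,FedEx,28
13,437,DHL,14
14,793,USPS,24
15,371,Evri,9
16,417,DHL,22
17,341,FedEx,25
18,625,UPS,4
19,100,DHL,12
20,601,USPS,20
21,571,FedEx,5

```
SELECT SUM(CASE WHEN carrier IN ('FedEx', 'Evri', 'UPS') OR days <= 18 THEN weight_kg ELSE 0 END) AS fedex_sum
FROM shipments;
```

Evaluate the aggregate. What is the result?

4650

ship_id=9: ✓ → 899
ship_id=10: ✓ → 807
ship_id=11: ✓ → 486
ship_id=12: ✓ → 13
ship_id=13: ✓ → 437
ship_id=14: ✗
ship_id=15: ✓ → 371
ship_id=16: ✗
ship_id=17: ✓ → 341
ship_id=18: ✓ → 625
ship_id=19: ✓ → 100
ship_id=20: ✗
ship_id=21: ✓ → 571
fedex_sum = 899 + 807 + 486 + 13 + 437 + 371 + 341 + 625 + 100 + 571 = 4650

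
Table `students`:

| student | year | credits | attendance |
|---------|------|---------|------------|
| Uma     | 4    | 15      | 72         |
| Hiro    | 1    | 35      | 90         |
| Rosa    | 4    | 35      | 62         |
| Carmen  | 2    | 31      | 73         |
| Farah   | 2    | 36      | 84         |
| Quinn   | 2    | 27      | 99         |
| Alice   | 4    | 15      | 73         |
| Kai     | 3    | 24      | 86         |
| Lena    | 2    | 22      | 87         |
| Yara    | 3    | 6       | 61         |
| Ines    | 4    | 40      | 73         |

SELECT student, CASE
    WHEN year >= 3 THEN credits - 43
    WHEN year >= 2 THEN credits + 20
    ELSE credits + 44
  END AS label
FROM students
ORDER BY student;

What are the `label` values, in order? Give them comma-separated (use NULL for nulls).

-28, 51, 56, 79, -3, -19, 42, 47, -8, -28, -37

student=Alice: year >= 3 → -28
student=Carmen: year >= 2 → 51
student=Farah: year >= 2 → 56
student=Hiro: ELSE → 79
student=Ines: year >= 3 → -3
student=Kai: year >= 3 → -19
student=Lena: year >= 2 → 42
student=Quinn: year >= 2 → 47
student=Rosa: year >= 3 → -8
student=Uma: year >= 3 → -28
student=Yara: year >= 3 → -37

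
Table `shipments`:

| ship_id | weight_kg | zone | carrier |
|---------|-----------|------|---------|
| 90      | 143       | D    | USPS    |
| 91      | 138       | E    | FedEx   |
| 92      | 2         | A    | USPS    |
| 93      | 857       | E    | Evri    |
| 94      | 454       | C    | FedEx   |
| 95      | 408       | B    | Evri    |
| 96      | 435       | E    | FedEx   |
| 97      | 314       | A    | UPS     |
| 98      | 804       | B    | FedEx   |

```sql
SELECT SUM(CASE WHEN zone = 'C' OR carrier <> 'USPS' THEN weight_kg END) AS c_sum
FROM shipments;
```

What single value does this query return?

ship_id=90: ✗
ship_id=91: ✓ → 138
ship_id=92: ✗
ship_id=93: ✓ → 857
ship_id=94: ✓ → 454
ship_id=95: ✓ → 408
ship_id=96: ✓ → 435
ship_id=97: ✓ → 314
ship_id=98: ✓ → 804
c_sum = 138 + 857 + 454 + 408 + 435 + 314 + 804 = 3410

3410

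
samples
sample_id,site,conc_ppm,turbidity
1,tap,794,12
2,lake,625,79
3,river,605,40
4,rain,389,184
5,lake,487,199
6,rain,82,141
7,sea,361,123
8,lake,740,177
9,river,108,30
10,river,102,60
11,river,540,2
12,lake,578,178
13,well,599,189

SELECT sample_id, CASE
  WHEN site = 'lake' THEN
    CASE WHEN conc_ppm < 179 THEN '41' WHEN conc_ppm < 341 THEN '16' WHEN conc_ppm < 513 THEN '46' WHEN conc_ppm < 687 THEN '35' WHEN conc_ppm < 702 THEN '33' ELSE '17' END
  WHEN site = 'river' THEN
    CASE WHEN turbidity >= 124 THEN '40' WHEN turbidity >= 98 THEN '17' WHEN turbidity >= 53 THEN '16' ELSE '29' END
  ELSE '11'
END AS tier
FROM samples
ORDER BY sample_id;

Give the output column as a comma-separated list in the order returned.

11, 35, 29, 11, 46, 11, 11, 17, 29, 16, 29, 35, 11

sample_id=1: site='tap' → outer ELSE → 11
sample_id=2: site='lake' → inner[conc_ppm < 687] → 35
sample_id=3: site='river' → inner[ELSE] → 29
sample_id=4: site='rain' → outer ELSE → 11
sample_id=5: site='lake' → inner[conc_ppm < 513] → 46
sample_id=6: site='rain' → outer ELSE → 11
sample_id=7: site='sea' → outer ELSE → 11
sample_id=8: site='lake' → inner[ELSE] → 17
sample_id=9: site='river' → inner[ELSE] → 29
sample_id=10: site='river' → inner[turbidity >= 53] → 16
sample_id=11: site='river' → inner[ELSE] → 29
sample_id=12: site='lake' → inner[conc_ppm < 687] → 35
sample_id=13: site='well' → outer ELSE → 11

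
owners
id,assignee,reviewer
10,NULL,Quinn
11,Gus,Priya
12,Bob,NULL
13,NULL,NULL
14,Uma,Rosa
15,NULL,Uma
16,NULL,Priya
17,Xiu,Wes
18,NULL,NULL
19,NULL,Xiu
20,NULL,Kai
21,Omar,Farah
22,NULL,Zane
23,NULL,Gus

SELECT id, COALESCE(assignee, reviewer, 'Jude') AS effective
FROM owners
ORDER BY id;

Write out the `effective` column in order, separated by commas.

id=10: assignee=NULL, reviewer=Quinn → Quinn
id=11: assignee=Gus → Gus
id=12: assignee=Bob → Bob
id=13: assignee=NULL, reviewer=NULL, → literal Jude → Jude
id=14: assignee=Uma → Uma
id=15: assignee=NULL, reviewer=Uma → Uma
id=16: assignee=NULL, reviewer=Priya → Priya
id=17: assignee=Xiu → Xiu
id=18: assignee=NULL, reviewer=NULL, → literal Jude → Jude
id=19: assignee=NULL, reviewer=Xiu → Xiu
id=20: assignee=NULL, reviewer=Kai → Kai
id=21: assignee=Omar → Omar
id=22: assignee=NULL, reviewer=Zane → Zane
id=23: assignee=NULL, reviewer=Gus → Gus

Quinn, Gus, Bob, Jude, Uma, Uma, Priya, Xiu, Jude, Xiu, Kai, Omar, Zane, Gus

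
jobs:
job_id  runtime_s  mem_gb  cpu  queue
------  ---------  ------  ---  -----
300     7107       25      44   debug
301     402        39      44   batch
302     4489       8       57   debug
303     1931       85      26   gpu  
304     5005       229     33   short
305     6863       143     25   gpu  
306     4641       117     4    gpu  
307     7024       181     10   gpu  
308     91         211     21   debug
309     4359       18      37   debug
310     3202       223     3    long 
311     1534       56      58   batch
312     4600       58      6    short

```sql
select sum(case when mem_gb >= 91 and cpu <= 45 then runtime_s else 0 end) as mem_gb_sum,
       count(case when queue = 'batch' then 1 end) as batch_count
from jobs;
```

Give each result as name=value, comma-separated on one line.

mem_gb_sum=26826, batch_count=2

[mem_gb_sum: mem_gb >= 91 and cpu <= 45]
job_id=300: ✗
job_id=301: ✗
job_id=302: ✗
job_id=303: ✗
job_id=304: ✓ → 5005
job_id=305: ✓ → 6863
job_id=306: ✓ → 4641
job_id=307: ✓ → 7024
job_id=308: ✓ → 91
job_id=309: ✗
job_id=310: ✓ → 3202
job_id=311: ✗
job_id=312: ✗
mem_gb_sum = 5005 + 6863 + 4641 + 7024 + 91 + 3202 = 26826
—
[batch_count: queue = 'batch']
job_id=300: ✗
job_id=301: ✓ → 1
job_id=302: ✗
job_id=303: ✗
job_id=304: ✗
job_id=305: ✗
job_id=306: ✗
job_id=307: ✗
job_id=308: ✗
job_id=309: ✗
job_id=310: ✗
job_id=311: ✓ → 1
job_id=312: ✗
batch_count = COUNT(1, 1) = 2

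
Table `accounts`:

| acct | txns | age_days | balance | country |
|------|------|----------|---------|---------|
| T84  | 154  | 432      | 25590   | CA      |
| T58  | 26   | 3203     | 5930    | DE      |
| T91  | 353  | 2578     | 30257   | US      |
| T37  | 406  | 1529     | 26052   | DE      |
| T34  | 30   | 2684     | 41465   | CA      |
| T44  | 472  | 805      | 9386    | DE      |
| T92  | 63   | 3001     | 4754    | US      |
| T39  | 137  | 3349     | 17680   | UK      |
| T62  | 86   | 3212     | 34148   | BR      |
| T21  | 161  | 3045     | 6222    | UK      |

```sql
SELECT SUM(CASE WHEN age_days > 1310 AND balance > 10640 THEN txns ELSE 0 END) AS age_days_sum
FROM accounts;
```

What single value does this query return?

acct=T84: ✗
acct=T58: ✗
acct=T91: ✓ → 353
acct=T37: ✓ → 406
acct=T34: ✓ → 30
acct=T44: ✗
acct=T92: ✗
acct=T39: ✓ → 137
acct=T62: ✓ → 86
acct=T21: ✗
age_days_sum = 353 + 406 + 30 + 137 + 86 = 1012

1012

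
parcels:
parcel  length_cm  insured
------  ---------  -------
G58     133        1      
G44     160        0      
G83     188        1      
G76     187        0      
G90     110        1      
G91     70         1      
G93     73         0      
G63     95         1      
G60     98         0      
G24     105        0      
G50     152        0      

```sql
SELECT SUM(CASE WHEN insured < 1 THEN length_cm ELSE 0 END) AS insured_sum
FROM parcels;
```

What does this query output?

775

parcel=G58: ✗
parcel=G44: ✓ → 160
parcel=G83: ✗
parcel=G76: ✓ → 187
parcel=G90: ✗
parcel=G91: ✗
parcel=G93: ✓ → 73
parcel=G63: ✗
parcel=G60: ✓ → 98
parcel=G24: ✓ → 105
parcel=G50: ✓ → 152
insured_sum = 160 + 187 + 73 + 98 + 105 + 152 = 775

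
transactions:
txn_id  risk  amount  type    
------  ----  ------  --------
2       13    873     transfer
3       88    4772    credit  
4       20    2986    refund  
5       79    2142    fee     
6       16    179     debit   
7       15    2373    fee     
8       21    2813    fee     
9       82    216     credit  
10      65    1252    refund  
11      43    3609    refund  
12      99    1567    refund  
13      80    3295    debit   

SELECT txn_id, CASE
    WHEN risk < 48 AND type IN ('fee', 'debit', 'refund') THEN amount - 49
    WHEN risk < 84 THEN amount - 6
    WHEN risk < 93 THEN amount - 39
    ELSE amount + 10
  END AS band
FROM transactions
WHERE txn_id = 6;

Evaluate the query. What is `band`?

txn_id = 6: risk=16, amount=179, type=debit.
risk < 48 AND type IN ('fee', 'debit', 'refund') → true → 130

130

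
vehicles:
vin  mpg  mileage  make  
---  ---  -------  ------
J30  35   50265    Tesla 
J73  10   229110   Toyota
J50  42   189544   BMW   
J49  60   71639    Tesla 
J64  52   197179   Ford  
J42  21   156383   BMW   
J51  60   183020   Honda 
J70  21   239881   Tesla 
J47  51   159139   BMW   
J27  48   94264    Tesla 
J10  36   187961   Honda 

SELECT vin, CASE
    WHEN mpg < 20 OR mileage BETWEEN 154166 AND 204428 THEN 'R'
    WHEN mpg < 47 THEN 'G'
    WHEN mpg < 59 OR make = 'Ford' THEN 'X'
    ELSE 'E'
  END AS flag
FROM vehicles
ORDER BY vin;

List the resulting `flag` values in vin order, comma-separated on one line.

vin=J10: mpg < 20 OR mileage BETWEEN 154166 AND 204428 → R
vin=J27: mpg < 59 OR make = 'Ford' → X
vin=J30: mpg < 47 → G
vin=J42: mpg < 20 OR mileage BETWEEN 154166 AND 204428 → R
vin=J47: mpg < 20 OR mileage BETWEEN 154166 AND 204428 → R
vin=J49: ELSE → E
vin=J50: mpg < 20 OR mileage BETWEEN 154166 AND 204428 → R
vin=J51: mpg < 20 OR mileage BETWEEN 154166 AND 204428 → R
vin=J64: mpg < 20 OR mileage BETWEEN 154166 AND 204428 → R
vin=J70: mpg < 47 → G
vin=J73: mpg < 20 OR mileage BETWEEN 154166 AND 204428 → R

R, X, G, R, R, E, R, R, R, G, R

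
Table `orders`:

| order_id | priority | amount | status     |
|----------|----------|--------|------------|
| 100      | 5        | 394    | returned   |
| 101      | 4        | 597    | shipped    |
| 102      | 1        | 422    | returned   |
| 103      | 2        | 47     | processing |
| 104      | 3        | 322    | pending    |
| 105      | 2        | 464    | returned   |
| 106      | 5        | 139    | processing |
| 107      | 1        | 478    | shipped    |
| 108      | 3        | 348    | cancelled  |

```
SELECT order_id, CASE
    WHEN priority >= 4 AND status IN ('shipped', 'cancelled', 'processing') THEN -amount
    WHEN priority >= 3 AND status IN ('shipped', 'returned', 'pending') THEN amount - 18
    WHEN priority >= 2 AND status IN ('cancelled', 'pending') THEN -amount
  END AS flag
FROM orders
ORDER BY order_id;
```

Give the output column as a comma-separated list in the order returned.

376, -597, NULL, NULL, 304, NULL, -139, NULL, -348

order_id=100: priority >= 3 AND status IN ('shipped', 'returned', 'pending') → 376
order_id=101: priority >= 4 AND status IN ('shipped', 'cancelled', 'processing') → -597
order_id=102: (no match → NULL) → NULL
order_id=103: (no match → NULL) → NULL
order_id=104: priority >= 3 AND status IN ('shipped', 'returned', 'pending') → 304
order_id=105: (no match → NULL) → NULL
order_id=106: priority >= 4 AND status IN ('shipped', 'cancelled', 'processing') → -139
order_id=107: (no match → NULL) → NULL
order_id=108: priority >= 2 AND status IN ('cancelled', 'pending') → -348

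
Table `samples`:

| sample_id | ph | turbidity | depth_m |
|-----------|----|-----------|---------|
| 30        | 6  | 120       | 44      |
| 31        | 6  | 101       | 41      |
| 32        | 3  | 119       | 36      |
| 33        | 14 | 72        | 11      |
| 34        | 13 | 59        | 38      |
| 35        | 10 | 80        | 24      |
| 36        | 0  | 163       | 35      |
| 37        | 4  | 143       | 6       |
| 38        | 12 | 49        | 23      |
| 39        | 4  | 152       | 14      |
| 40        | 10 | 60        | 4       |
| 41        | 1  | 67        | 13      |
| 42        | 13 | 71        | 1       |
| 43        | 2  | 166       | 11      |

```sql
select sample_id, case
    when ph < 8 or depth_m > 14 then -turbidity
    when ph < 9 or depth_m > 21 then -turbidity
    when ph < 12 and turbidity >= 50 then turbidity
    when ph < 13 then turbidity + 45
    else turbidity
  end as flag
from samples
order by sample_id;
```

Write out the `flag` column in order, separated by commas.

sample_id=30: ph < 8 or depth_m > 14 → -120
sample_id=31: ph < 8 or depth_m > 14 → -101
sample_id=32: ph < 8 or depth_m > 14 → -119
sample_id=33: ELSE → 72
sample_id=34: ph < 8 or depth_m > 14 → -59
sample_id=35: ph < 8 or depth_m > 14 → -80
sample_id=36: ph < 8 or depth_m > 14 → -163
sample_id=37: ph < 8 or depth_m > 14 → -143
sample_id=38: ph < 8 or depth_m > 14 → -49
sample_id=39: ph < 8 or depth_m > 14 → -152
sample_id=40: ph < 12 and turbidity >= 50 → 60
sample_id=41: ph < 8 or depth_m > 14 → -67
sample_id=42: ELSE → 71
sample_id=43: ph < 8 or depth_m > 14 → -166

-120, -101, -119, 72, -59, -80, -163, -143, -49, -152, 60, -67, 71, -166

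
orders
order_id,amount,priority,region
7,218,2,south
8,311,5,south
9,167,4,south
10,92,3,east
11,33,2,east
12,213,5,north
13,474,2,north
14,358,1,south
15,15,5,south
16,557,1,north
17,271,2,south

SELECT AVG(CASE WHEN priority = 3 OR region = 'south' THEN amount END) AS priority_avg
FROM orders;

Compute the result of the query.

204.5714285714

order_id=7: ✓ → 218
order_id=8: ✓ → 311
order_id=9: ✓ → 167
order_id=10: ✓ → 92
order_id=11: ✗
order_id=12: ✗
order_id=13: ✗
order_id=14: ✓ → 358
order_id=15: ✓ → 15
order_id=16: ✗
order_id=17: ✓ → 271
priority_avg = (218 + 311 + 167 + 92 + 358 + 15 + 271) / 7 = 204.5714285714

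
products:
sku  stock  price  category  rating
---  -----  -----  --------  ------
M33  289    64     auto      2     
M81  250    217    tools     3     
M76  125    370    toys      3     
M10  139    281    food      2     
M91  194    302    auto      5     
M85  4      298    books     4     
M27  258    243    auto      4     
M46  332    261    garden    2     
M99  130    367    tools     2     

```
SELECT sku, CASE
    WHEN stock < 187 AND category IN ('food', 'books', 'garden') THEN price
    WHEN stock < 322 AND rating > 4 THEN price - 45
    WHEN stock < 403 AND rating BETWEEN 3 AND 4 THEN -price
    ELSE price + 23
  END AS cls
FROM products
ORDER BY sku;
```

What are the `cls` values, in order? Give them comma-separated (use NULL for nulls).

281, -243, 87, 284, -370, -217, 298, 257, 390

sku=M10: stock < 187 AND category IN ('food', 'books', 'garden') → 281
sku=M27: stock < 403 AND rating BETWEEN 3 AND 4 → -243
sku=M33: ELSE → 87
sku=M46: ELSE → 284
sku=M76: stock < 403 AND rating BETWEEN 3 AND 4 → -370
sku=M81: stock < 403 AND rating BETWEEN 3 AND 4 → -217
sku=M85: stock < 187 AND category IN ('food', 'books', 'garden') → 298
sku=M91: stock < 322 AND rating > 4 → 257
sku=M99: ELSE → 390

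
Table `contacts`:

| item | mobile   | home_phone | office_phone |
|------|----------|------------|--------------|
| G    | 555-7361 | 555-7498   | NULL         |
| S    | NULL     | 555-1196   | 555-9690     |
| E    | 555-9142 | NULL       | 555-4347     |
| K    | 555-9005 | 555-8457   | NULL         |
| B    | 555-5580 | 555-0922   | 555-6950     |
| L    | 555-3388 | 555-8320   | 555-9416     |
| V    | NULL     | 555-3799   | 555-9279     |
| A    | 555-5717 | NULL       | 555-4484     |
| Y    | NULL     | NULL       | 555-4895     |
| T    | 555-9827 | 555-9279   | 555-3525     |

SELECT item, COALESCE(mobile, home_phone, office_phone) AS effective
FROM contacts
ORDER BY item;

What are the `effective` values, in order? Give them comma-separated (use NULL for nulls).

555-5717, 555-5580, 555-9142, 555-7361, 555-9005, 555-3388, 555-1196, 555-9827, 555-3799, 555-4895

item=A: mobile=555-5717 → 555-5717
item=B: mobile=555-5580 → 555-5580
item=E: mobile=555-9142 → 555-9142
item=G: mobile=555-7361 → 555-7361
item=K: mobile=555-9005 → 555-9005
item=L: mobile=555-3388 → 555-3388
item=S: mobile=NULL, home_phone=555-1196 → 555-1196
item=T: mobile=555-9827 → 555-9827
item=V: mobile=NULL, home_phone=555-3799 → 555-3799
item=Y: mobile=NULL, home_phone=NULL, office_phone=555-4895 → 555-4895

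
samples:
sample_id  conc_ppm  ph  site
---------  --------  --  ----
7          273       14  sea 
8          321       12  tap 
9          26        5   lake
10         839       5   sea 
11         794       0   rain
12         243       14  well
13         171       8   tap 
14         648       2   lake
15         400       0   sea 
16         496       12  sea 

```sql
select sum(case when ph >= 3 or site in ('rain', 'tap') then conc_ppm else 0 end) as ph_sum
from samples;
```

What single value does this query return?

sample_id=7: ✓ → 273
sample_id=8: ✓ → 321
sample_id=9: ✓ → 26
sample_id=10: ✓ → 839
sample_id=11: ✓ → 794
sample_id=12: ✓ → 243
sample_id=13: ✓ → 171
sample_id=14: ✗
sample_id=15: ✗
sample_id=16: ✓ → 496
ph_sum = 273 + 321 + 26 + 839 + 794 + 243 + 171 + 496 = 3163

3163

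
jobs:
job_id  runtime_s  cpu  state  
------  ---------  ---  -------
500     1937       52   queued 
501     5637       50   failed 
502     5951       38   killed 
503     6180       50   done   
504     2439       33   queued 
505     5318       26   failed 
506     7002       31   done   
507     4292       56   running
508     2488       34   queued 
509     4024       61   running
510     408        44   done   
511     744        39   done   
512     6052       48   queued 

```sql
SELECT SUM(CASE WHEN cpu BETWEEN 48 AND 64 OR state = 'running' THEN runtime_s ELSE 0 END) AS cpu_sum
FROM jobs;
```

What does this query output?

28122

job_id=500: ✓ → 1937
job_id=501: ✓ → 5637
job_id=502: ✗
job_id=503: ✓ → 6180
job_id=504: ✗
job_id=505: ✗
job_id=506: ✗
job_id=507: ✓ → 4292
job_id=508: ✗
job_id=509: ✓ → 4024
job_id=510: ✗
job_id=511: ✗
job_id=512: ✓ → 6052
cpu_sum = 1937 + 5637 + 6180 + 4292 + 4024 + 6052 = 28122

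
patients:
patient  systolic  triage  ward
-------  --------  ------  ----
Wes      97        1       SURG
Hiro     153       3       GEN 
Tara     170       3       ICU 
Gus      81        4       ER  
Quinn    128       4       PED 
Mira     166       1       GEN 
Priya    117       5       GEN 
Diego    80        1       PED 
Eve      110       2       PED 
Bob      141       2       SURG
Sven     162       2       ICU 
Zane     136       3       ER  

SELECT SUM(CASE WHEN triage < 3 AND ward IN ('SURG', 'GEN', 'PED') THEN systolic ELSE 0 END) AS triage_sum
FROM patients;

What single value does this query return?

594

patient=Wes: ✓ → 97
patient=Hiro: ✗
patient=Tara: ✗
patient=Gus: ✗
patient=Quinn: ✗
patient=Mira: ✓ → 166
patient=Priya: ✗
patient=Diego: ✓ → 80
patient=Eve: ✓ → 110
patient=Bob: ✓ → 141
patient=Sven: ✗
patient=Zane: ✗
triage_sum = 97 + 166 + 80 + 110 + 141 = 594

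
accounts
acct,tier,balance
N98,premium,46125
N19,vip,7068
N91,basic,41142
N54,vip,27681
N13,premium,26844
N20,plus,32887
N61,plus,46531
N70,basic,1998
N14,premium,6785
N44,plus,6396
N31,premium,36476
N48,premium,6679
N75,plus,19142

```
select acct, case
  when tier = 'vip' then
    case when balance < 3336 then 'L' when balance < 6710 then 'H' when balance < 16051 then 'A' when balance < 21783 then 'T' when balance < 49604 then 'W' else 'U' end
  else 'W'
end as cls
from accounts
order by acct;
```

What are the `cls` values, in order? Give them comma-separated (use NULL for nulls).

acct=N13: tier='premium' → outer ELSE → W
acct=N14: tier='premium' → outer ELSE → W
acct=N19: tier='vip' → inner[balance < 16051] → A
acct=N20: tier='plus' → outer ELSE → W
acct=N31: tier='premium' → outer ELSE → W
acct=N44: tier='plus' → outer ELSE → W
acct=N48: tier='premium' → outer ELSE → W
acct=N54: tier='vip' → inner[balance < 49604] → W
acct=N61: tier='plus' → outer ELSE → W
acct=N70: tier='basic' → outer ELSE → W
acct=N75: tier='plus' → outer ELSE → W
acct=N91: tier='basic' → outer ELSE → W
acct=N98: tier='premium' → outer ELSE → W

W, W, A, W, W, W, W, W, W, W, W, W, W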